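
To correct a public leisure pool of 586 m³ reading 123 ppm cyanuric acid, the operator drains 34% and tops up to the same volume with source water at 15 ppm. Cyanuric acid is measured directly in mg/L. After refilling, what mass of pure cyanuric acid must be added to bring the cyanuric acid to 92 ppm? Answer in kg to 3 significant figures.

Volume: 586 m³ = 586,000 L.
After draining 34% and refilling: 123 × 0.66 + 15 × 0.34 = 86.28 ppm.
Deficit to target: 92 − 86.28 = 5.72 mg/L.
Mass: 5.72 mg/L × 586,000 L = 3352 g cyanuric acid.

3.35 kg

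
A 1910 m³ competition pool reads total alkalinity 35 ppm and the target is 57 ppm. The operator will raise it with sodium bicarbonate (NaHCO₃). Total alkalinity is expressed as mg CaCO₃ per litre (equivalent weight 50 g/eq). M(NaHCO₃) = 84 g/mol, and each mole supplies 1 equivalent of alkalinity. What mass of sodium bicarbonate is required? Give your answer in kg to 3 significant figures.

Volume: 1910 m³ = 1,910,000 L.
Alkalinity to add: (57 − 35) = 22 mg/L as CaCO₃ × 1,910,000 L = 42,020 g as CaCO₃.
Equivalents: 42,020 g ÷ 50 g/eq = 840.4 eq.
NaHCO₃ supplies 1 eq per mole → 840.4 mol.
Mass: 840.4 mol × 84 g/mol = 70,590 g.

70.6 kg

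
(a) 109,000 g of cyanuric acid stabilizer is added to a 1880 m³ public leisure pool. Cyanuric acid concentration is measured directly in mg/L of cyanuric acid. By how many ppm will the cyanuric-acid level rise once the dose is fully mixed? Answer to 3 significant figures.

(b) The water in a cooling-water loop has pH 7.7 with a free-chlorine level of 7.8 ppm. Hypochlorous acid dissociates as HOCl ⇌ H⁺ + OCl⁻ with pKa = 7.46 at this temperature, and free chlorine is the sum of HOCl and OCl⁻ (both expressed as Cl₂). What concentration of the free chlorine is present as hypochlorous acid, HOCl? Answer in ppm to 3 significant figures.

(a) Volume: 1880 m³ = 1,880,000 L.
(a) Rise: 109,000 g / 1,880,000 L × 1000 = 57.98 mg/L.

(b) [OCl⁻]/[HOCl] = 10^(pH − pKa) = 10^(7.7 − 7.46) = 10^0.24 = 1.738.
(b) Fraction as HOCl = 1 / (1 + 1.738) = 0.3653.
(b) HOCl = 0.3653 × 7.8 ppm = 2.849 ppm.

(a) 58.0 ppm; (b) 2.85 ppm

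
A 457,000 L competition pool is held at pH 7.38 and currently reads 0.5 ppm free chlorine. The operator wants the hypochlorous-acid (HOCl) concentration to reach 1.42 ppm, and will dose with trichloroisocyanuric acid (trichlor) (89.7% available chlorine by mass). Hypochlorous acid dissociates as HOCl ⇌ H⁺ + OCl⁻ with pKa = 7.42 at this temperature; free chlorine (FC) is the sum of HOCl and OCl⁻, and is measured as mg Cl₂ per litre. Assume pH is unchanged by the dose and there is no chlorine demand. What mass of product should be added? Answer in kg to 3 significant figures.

1.13 kg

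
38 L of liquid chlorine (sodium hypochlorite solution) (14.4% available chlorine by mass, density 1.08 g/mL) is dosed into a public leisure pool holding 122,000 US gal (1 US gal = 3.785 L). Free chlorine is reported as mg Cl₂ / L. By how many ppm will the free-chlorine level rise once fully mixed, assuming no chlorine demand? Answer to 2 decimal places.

Volume: 122,000 US gal × 3.785 L/gal = 461,770 L.
Mass of solution: 38 L × 1000 mL/L × 1.08 g/mL = 41,040 g.
Available chlorine delivered: 41,040 g × 0.144 = 5910 g as Cl₂.
Concentration rise: 5910 g / 461,770 L = 12.8 mg/L = 12.80 ppm.

12.80 ppm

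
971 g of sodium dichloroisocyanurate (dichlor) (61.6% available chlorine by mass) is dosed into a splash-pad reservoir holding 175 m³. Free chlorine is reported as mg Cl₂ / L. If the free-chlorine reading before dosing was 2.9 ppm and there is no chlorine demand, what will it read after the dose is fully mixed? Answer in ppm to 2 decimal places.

6.32 ppm

Volume: 175 m³ = 175,000 L.
Available chlorine delivered: 971 g × 0.616 = 598.1 g as Cl₂.
Concentration rise: 598.1 g / 175,000 L = 3.418 mg/L = 3.42 ppm.
Final FC: 2.9 + 3.42 = 6.32 ppm.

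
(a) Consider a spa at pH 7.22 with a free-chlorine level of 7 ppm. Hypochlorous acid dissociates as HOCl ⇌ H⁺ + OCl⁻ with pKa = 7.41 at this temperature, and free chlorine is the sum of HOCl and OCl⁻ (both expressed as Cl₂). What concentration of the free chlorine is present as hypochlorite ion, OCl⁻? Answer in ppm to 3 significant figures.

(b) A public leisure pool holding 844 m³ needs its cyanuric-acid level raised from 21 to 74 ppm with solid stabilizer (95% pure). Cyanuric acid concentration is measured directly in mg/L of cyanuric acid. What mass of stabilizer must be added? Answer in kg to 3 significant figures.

(a) [OCl⁻]/[HOCl] = 10^(pH − pKa) = 10^(7.22 − 7.41) = 10^-0.19 = 0.6457.
(a) Fraction as HOCl = 1 / (1 + 0.6457) = 0.6077.
(a) OCl⁻ = (1 − 0.6077) × 7 ppm = 2.746 ppm.

(b) Volume: 844 m³ = 844,000 L.
(b) CYA to add: (74 − 21) = 53 mg/L × 844,000 L = 44,730 g cyanuric acid.
(b) At 95% purity: 44,730 / 0.95 = 47,090 g product.

(a) 2.75 ppm; (b) 47.1 kg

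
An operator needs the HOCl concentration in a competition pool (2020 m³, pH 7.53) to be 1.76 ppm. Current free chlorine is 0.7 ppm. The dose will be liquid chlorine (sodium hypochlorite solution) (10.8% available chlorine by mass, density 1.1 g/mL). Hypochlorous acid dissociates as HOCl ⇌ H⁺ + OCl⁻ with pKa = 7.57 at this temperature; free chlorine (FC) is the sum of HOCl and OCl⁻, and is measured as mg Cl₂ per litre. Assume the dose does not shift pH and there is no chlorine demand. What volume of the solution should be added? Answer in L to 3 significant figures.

45.3 L

Volume: 2020 m³ = 2,020,000 L.
[OCl⁻]/[HOCl] = 10^(pH − pKa) = 10^(7.53 − 7.57) = 0.912; fraction as HOCl = 1/(1 + 0.912) = 0.523.
Free chlorine required for 1.76 ppm HOCl: 1.76 / 0.523 = 3.365 ppm.
FC to add: 3.365 − 0.7 = 2.665 mg/L as Cl₂.
Cl₂ equivalent: 2.665 mg/L × 2,020,000 L = 5384 g.
Product at 10.8% available Cl: 5384 / 0.108 = 49,850 g.
Volume: 49,850 g ÷ 1.1 g/mL = 45,320 mL.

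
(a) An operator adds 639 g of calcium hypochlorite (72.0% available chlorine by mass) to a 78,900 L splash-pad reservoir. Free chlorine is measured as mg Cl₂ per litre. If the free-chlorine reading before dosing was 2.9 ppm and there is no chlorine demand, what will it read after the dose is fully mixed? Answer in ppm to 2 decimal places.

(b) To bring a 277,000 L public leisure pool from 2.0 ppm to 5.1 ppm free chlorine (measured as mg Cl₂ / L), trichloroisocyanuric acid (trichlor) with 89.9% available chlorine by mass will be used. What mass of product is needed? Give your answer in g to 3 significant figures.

(a) 8.73 ppm; (b) 955 g

(a) Available chlorine delivered: 639 g × 0.72 = 460.1 g as Cl₂.
(a) Concentration rise: 460.1 g / 78,900 L = 5.831 mg/L = 5.83 ppm.
(a) Final FC: 2.9 + 5.83 = 8.73 ppm.

(b) Chlorine deficit: 5.1 − 2.0 = 3.1 ppm = 3.1 mg/L as Cl₂.
(b) Cl₂ equivalent needed: 3.1 mg/L × 277,000 L = 858,700 mg = 858.7 g.
(b) Product at 89.9% available chlorine: 858.7 / 0.899 = 955.2 g.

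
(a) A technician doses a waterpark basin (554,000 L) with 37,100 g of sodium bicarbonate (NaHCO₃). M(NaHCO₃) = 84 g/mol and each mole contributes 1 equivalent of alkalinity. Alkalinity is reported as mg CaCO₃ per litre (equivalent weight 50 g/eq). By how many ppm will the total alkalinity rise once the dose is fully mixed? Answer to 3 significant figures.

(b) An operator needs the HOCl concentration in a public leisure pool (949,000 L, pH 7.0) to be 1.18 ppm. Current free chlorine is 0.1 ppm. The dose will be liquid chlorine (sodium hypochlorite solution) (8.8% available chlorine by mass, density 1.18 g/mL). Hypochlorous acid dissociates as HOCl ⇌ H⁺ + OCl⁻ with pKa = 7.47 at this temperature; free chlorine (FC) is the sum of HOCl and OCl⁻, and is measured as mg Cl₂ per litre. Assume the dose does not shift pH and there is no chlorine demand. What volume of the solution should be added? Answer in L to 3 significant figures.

(a) 39.9 ppm; (b) 13.5 L

(a) Moles of NaHCO₃: 37,100 g ÷ 84 g/mol = 441.7 mol → 441.7 eq of alkalinity.
(a) As CaCO₃: 441.7 eq × 50 g/eq = 22,080 g.
(a) Rise: 22,080 g / 554,000 L × 1000 = 39.86 mg/L.

(b) [OCl⁻]/[HOCl] = 10^(pH − pKa) = 10^(7.0 − 7.47) = 0.3388; fraction as HOCl = 1/(1 + 0.3388) = 0.7469.
(b) Free chlorine required for 1.18 ppm HOCl: 1.18 / 0.7469 = 1.58 ppm.
(b) FC to add: 1.58 − 0.1 = 1.48 mg/L as Cl₂.
(b) Cl₂ equivalent: 1.48 mg/L × 949,000 L = 1404 g.
(b) Product at 8.8% available Cl: 1404 / 0.088 = 15,960 g.
(b) Volume: 15,960 g ÷ 1.18 g/mL = 13,520 mL.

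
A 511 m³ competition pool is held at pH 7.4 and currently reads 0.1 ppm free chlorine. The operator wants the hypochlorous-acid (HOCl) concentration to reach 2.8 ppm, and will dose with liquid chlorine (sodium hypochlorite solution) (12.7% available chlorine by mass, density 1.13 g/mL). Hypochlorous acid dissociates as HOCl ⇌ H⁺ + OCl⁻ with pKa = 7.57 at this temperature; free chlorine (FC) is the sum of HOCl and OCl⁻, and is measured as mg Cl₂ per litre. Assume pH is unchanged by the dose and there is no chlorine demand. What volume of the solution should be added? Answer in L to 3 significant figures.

Volume: 511 m³ = 511,000 L.
[OCl⁻]/[HOCl] = 10^(pH − pKa) = 10^(7.4 − 7.57) = 0.6761; fraction as HOCl = 1/(1 + 0.6761) = 0.5966.
Free chlorine required for 2.8 ppm HOCl: 2.8 / 0.5966 = 4.693 ppm.
FC to add: 4.693 − 0.1 = 4.593 mg/L as Cl₂.
Cl₂ equivalent: 4.593 mg/L × 511,000 L = 2347 g.
Product at 12.7% available Cl: 2347 / 0.127 = 18,480 g.
Volume: 18,480 g ÷ 1.13 g/mL = 16,350 mL.

16.4 L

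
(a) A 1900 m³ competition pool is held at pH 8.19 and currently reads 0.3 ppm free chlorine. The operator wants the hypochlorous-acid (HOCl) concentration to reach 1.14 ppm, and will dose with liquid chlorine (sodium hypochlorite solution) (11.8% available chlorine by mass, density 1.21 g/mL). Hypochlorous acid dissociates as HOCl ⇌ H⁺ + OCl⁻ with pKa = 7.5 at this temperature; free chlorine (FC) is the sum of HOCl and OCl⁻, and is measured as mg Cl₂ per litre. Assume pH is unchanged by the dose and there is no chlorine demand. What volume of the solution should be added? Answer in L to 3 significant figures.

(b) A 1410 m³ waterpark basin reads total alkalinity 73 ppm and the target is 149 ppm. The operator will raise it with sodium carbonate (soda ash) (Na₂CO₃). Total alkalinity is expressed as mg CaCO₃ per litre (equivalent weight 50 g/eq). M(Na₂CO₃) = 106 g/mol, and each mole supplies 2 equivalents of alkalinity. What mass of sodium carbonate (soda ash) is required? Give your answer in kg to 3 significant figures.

(a) Volume: 1900 m³ = 1,900,000 L.
(a) [OCl⁻]/[HOCl] = 10^(pH − pKa) = 10^(8.19 − 7.5) = 4.898; fraction as HOCl = 1/(1 + 4.898) = 0.1696.
(a) Free chlorine required for 1.14 ppm HOCl: 1.14 / 0.1696 = 6.723 ppm.
(a) FC to add: 6.723 − 0.3 = 6.423 mg/L as Cl₂.
(a) Cl₂ equivalent: 6.423 mg/L × 1,900,000 L = 12,200 g.
(a) Product at 11.8% available Cl: 12,200 / 0.118 = 103,400 g.
(a) Volume: 103,400 g ÷ 1.21 g/mL = 85,480 mL.

(b) Volume: 1410 m³ = 1,410,000 L.
(b) Alkalinity to add: (149 − 73) = 76 mg/L as CaCO₃ × 1,410,000 L = 107,200 g as CaCO₃.
(b) Equivalents: 107,200 g ÷ 50 g/eq = 2143 eq.
(b) Each mole of Na₂CO₃ supplies 2 eq, so 2143 / 2 = 1072 mol.
(b) Mass: 1072 mol × 106 g/mol = 113,600 g.

(a) 85.5 L; (b) 114 kg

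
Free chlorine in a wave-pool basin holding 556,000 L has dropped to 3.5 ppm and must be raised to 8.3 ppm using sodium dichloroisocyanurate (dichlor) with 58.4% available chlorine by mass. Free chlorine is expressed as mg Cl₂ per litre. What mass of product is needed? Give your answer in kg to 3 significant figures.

Chlorine deficit: 8.3 − 3.5 = 4.8 ppm = 4.8 mg/L as Cl₂.
Cl₂ equivalent needed: 4.8 mg/L × 556,000 L = 2,669,000 mg = 2669 g.
Product at 58.4% available chlorine: 2669 / 0.584 = 4570 g.

4.57 kg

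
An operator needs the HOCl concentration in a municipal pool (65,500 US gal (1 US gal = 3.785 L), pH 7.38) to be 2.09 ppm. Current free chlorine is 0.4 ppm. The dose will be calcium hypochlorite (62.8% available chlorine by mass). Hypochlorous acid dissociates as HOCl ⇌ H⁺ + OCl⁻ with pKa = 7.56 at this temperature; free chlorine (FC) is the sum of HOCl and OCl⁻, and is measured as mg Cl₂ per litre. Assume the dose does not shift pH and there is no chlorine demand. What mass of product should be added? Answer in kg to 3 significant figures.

1.21 kg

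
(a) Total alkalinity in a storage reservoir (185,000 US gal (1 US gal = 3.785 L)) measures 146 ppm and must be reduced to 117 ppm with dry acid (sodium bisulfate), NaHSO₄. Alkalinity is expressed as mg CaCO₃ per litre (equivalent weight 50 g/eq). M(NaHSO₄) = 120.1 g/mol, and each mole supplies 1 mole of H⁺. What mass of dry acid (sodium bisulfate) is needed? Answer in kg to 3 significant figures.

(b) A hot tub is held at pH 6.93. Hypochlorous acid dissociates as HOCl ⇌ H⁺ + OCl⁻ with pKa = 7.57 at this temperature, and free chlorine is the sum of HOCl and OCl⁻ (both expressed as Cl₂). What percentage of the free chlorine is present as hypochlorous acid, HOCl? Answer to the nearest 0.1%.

(a) Volume: 185,000 US gal × 3.785 L/gal = 700,225 L.
(a) Alkalinity to neutralize: (146 − 117) = 29 mg/L as CaCO₃ × 700,225 L = 20,310 g as CaCO₃.
(a) Equivalents of H⁺ required: 20,310 ÷ 50 g/eq = 406.1 eq = 406.1 mol NaHSO₄.
(a) Mass of NaHSO₄: 406.1 × 120.1 = 48,780 g.

(b) [OCl⁻]/[HOCl] = 10^(pH − pKa) = 10^(6.93 − 7.57) = 10^-0.64 = 0.2291.
(b) Fraction as HOCl = 1 / (1 + 0.2291) = 0.8136.

(a) 48.8 kg; (b) 81.4%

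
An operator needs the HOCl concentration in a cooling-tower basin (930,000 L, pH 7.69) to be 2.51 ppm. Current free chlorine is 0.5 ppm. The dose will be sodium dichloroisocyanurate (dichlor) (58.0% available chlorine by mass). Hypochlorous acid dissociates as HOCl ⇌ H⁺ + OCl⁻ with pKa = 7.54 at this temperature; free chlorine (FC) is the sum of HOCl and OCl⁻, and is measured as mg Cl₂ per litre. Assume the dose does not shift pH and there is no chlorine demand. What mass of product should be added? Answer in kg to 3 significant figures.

8.91 kg

[OCl⁻]/[HOCl] = 10^(pH − pKa) = 10^(7.69 − 7.54) = 1.413; fraction as HOCl = 1/(1 + 1.413) = 0.4145.
Free chlorine required for 2.51 ppm HOCl: 2.51 / 0.4145 = 6.055 ppm.
FC to add: 6.055 − 0.5 = 5.555 mg/L as Cl₂.
Cl₂ equivalent: 5.555 mg/L × 930,000 L = 5167 g.
Product at 58.0% available Cl: 5167 / 0.58 = 8908 g.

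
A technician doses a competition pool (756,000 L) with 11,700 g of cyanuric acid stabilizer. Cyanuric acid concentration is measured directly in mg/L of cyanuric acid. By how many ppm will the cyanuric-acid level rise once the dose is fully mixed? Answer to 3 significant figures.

15.5 ppm

Rise: 11,700 g / 756,000 L × 1000 = 15.48 mg/L.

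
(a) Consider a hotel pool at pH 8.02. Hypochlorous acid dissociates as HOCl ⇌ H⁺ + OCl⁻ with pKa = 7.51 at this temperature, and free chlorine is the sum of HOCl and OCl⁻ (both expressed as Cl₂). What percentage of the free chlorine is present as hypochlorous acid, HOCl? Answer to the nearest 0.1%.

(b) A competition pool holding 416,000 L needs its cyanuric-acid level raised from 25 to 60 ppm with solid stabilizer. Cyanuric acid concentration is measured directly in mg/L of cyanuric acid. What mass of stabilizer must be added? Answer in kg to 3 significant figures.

(a) 23.6%; (b) 14.6 kg

(a) [OCl⁻]/[HOCl] = 10^(pH − pKa) = 10^(8.02 − 7.51) = 10^0.51 = 3.236.
(a) Fraction as HOCl = 1 / (1 + 3.236) = 0.2361.

(b) CYA to add: (60 − 25) = 35 mg/L × 416,000 L = 14,560 g cyanuric acid.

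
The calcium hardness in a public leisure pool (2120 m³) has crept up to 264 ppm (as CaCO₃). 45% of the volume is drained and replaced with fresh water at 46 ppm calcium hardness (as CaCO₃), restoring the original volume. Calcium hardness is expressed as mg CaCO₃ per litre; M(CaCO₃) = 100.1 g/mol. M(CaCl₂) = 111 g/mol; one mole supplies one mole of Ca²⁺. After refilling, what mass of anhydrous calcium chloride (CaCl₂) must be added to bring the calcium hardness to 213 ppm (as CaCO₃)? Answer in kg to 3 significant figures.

Volume: 2120 m³ = 2,120,000 L.
After draining 45% and refilling: 264 × 0.55 + 46 × 0.45 = 165.9 ppm.
Deficit to target: 213 − 165.9 = 47.1 mg/L.
As CaCO₃: 47.1 mg/L × 2,120,000 L = 99,850 g; ÷ 100.1 = 997.5 mol Ca²⁺.
Mass: 997.5 × 111 = 110,700 g.

111 kg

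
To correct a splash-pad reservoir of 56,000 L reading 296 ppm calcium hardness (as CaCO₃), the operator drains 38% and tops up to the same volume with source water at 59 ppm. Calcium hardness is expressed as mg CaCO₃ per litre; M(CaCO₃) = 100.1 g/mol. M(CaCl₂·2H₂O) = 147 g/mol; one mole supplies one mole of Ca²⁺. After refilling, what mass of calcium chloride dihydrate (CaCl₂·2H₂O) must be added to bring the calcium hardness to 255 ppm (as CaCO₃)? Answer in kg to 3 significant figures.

4.03 kg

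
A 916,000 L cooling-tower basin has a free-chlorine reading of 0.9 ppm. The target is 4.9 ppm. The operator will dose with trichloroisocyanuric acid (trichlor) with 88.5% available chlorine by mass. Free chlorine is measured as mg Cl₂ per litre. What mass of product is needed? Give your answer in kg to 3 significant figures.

4.14 kg

Chlorine deficit: 4.9 − 0.9 = 4 ppm = 4 mg/L as Cl₂.
Cl₂ equivalent needed: 4 mg/L × 916,000 L = 3,664,000 mg = 3664 g.
Product at 88.5% available chlorine: 3664 / 0.885 = 4140 g.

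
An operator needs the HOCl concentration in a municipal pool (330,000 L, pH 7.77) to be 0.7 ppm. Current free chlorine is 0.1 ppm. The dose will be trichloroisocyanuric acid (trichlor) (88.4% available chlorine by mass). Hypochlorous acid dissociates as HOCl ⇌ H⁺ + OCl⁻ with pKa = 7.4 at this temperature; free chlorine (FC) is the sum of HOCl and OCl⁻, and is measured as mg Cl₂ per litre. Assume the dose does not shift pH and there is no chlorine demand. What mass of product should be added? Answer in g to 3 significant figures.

[OCl⁻]/[HOCl] = 10^(pH − pKa) = 10^(7.77 − 7.4) = 2.344; fraction as HOCl = 1/(1 + 2.344) = 0.299.
Free chlorine required for 0.7 ppm HOCl: 0.7 / 0.299 = 2.341 ppm.
FC to add: 2.341 − 0.1 = 2.241 mg/L as Cl₂.
Cl₂ equivalent: 2.241 mg/L × 330,000 L = 739.5 g.
Product at 88.4% available Cl: 739.5 / 0.884 = 836.6 g.

837 g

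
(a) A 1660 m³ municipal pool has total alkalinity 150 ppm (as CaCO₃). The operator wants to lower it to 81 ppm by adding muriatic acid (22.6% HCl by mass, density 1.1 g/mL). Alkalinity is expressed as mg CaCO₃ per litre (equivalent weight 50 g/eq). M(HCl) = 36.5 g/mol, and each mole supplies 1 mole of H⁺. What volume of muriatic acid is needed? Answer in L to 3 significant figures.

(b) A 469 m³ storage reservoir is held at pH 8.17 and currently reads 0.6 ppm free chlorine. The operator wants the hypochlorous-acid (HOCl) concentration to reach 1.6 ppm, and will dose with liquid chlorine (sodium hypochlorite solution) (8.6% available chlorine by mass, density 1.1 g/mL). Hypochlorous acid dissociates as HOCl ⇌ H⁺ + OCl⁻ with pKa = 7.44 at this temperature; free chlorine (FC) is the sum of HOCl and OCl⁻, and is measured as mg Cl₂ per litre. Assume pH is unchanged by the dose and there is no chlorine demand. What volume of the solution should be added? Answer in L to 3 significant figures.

(a) Volume: 1660 m³ = 1,660,000 L.
(a) Alkalinity to neutralize: (150 − 81) = 69 mg/L as CaCO₃ × 1,660,000 L = 114,500 g as CaCO₃.
(a) Equivalents of H⁺ required: 114,500 ÷ 50 g/eq = 2291 eq = 2291 mol HCl.
(a) Mass of HCl: 2291 × 36.5 = 83,610 g.
(a) Mass of 22.6% solution: 83,610 / 0.226 = 370,000 g.
(a) Volume: 370,000 g ÷ 1.1 g/mL = 336,300 mL.

(b) Volume: 469 m³ = 469,000 L.
(b) [OCl⁻]/[HOCl] = 10^(pH − pKa) = 10^(8.17 − 7.44) = 5.37; fraction as HOCl = 1/(1 + 5.37) = 0.157.
(b) Free chlorine required for 1.6 ppm HOCl: 1.6 / 0.157 = 10.19 ppm.
(b) FC to add: 10.19 − 0.6 = 9.593 mg/L as Cl₂.
(b) Cl₂ equivalent: 9.593 mg/L × 469,000 L = 4499 g.
(b) Product at 8.6% available Cl: 4499 / 0.086 = 52,310 g.
(b) Volume: 52,310 g ÷ 1.1 g/mL = 47,560 mL.

(a) 336 L; (b) 47.6 L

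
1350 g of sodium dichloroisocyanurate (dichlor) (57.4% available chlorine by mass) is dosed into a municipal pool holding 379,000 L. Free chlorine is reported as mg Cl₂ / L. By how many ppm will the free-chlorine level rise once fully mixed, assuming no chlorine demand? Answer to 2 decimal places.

2.04 ppm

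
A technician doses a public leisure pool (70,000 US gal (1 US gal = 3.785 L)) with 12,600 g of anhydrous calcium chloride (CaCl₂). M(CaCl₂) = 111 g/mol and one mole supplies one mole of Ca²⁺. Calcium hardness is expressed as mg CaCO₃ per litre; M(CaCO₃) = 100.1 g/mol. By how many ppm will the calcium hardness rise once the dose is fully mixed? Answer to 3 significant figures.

42.9 ppm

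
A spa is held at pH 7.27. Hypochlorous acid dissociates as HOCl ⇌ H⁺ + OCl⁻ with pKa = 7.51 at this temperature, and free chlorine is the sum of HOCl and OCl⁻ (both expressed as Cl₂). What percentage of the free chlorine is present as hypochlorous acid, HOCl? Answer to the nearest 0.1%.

[OCl⁻]/[HOCl] = 10^(pH − pKa) = 10^(7.27 − 7.51) = 10^-0.24 = 0.5754.
Fraction as HOCl = 1 / (1 + 0.5754) = 0.6347.

63.5%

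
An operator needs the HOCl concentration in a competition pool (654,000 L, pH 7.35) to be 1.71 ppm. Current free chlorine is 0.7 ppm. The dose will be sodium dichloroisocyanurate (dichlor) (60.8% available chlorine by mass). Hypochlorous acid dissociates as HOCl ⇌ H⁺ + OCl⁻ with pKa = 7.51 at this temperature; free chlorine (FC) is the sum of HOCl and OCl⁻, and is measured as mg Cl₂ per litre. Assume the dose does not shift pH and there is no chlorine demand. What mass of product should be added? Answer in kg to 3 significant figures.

[OCl⁻]/[HOCl] = 10^(pH − pKa) = 10^(7.35 − 7.51) = 0.6918; fraction as HOCl = 1/(1 + 0.6918) = 0.5911.
Free chlorine required for 1.71 ppm HOCl: 1.71 / 0.5911 = 2.893 ppm.
FC to add: 2.893 − 0.7 = 2.193 mg/L as Cl₂.
Cl₂ equivalent: 2.193 mg/L × 654,000 L = 1434 g.
Product at 60.8% available Cl: 1434 / 0.608 = 2359 g.

2.36 kg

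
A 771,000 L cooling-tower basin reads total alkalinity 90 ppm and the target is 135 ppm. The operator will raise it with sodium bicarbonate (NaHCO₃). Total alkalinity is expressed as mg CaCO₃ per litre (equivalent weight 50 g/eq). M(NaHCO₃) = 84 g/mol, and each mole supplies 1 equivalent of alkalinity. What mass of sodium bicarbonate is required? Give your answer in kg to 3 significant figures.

Alkalinity to add: (135 − 90) = 45 mg/L as CaCO₃ × 771,000 L = 34,700 g as CaCO₃.
Equivalents: 34,700 g ÷ 50 g/eq = 693.9 eq.
NaHCO₃ supplies 1 eq per mole → 693.9 mol.
Mass: 693.9 mol × 84 g/mol = 58,290 g.

58.3 kg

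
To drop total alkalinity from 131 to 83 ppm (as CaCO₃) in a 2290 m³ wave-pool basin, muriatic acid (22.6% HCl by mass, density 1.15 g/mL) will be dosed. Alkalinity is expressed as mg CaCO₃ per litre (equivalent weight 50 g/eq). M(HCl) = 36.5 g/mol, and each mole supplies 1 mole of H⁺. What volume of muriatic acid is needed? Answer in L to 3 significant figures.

309 L

Volume: 2290 m³ = 2,290,000 L.
Alkalinity to neutralize: (131 − 83) = 48 mg/L as CaCO₃ × 2,290,000 L = 109,900 g as CaCO₃.
Equivalents of H⁺ required: 109,900 ÷ 50 g/eq = 2198 eq = 2198 mol HCl.
Mass of HCl: 2198 × 36.5 = 80,240 g.
Mass of 22.6% solution: 80,240 / 0.226 = 355,100 g.
Volume: 355,100 g ÷ 1.15 g/mL = 308,700 mL.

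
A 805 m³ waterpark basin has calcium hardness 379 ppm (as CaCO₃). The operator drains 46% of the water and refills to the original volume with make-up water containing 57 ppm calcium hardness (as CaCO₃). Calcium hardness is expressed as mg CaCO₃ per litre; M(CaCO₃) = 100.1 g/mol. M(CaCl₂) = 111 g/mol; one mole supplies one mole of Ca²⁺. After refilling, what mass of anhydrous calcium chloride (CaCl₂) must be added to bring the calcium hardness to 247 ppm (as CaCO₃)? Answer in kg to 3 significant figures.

14.4 kg

Volume: 805 m³ = 805,000 L.
After draining 46% and refilling: 379 × 0.54 + 57 × 0.46 = 230.88 ppm.
Deficit to target: 247 − 230.88 = 16.12 mg/L.
As CaCO₃: 16.12 mg/L × 805,000 L = 12,980 g; ÷ 100.1 = 129.6 mol Ca²⁺.
Mass: 129.6 × 111 = 14,390 g.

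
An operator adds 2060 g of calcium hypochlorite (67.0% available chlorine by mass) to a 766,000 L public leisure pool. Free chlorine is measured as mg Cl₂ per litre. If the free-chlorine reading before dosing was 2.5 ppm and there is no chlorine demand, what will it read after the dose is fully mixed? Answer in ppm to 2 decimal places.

Available chlorine delivered: 2060 g × 0.67 = 1380 g as Cl₂.
Concentration rise: 1380 g / 766,000 L = 1.802 mg/L = 1.80 ppm.
Final FC: 2.5 + 1.80 = 4.30 ppm.

4.30 ppm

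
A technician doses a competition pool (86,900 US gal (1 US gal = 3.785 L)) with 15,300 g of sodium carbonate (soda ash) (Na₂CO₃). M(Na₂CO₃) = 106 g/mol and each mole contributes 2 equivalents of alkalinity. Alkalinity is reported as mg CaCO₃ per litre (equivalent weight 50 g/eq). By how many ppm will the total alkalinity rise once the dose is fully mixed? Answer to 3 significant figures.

43.9 ppm

Volume: 86,900 US gal × 3.785 L/gal = 328,916 L.
Moles of Na₂CO₃: 15,300 g ÷ 106 g/mol = 144.3 mol → 288.7 eq of alkalinity.
As CaCO₃: 288.7 eq × 50 g/eq = 14,430 g.
Rise: 14,430 g / 328,916 L × 1000 = 43.88 mg/L.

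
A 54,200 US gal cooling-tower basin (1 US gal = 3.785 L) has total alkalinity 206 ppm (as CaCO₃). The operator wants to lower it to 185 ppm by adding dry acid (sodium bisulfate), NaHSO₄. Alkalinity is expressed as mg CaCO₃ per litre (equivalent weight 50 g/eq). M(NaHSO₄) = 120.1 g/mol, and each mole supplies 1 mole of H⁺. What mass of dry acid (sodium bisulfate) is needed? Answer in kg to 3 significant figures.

10.3 kg

Volume: 54,200 US gal × 3.785 L/gal = 205,147 L.
Alkalinity to neutralize: (206 − 185) = 21 mg/L as CaCO₃ × 205,147 L = 4308 g as CaCO₃.
Equivalents of H⁺ required: 4308 ÷ 50 g/eq = 86.16 eq = 86.16 mol NaHSO₄.
Mass of NaHSO₄: 86.16 × 120.1 = 10,350 g.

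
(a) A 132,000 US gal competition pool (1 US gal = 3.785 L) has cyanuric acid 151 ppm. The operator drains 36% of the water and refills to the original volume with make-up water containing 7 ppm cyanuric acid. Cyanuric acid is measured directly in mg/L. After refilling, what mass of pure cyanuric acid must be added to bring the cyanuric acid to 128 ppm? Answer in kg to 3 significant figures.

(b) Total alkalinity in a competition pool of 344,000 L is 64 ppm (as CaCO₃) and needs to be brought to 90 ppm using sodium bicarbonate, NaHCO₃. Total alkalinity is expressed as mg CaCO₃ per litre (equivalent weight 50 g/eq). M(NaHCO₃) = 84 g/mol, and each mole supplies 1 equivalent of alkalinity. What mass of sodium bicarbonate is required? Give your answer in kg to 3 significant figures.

(a) Volume: 132,000 US gal × 3.785 L/gal = 499,620 L.
(a) After draining 36% and refilling: 151 × 0.64 + 7 × 0.36 = 99.16 ppm.
(a) Deficit to target: 128 − 99.16 = 28.84 mg/L.
(a) Mass: 28.84 mg/L × 499,620 L = 14,410 g cyanuric acid.

(b) Alkalinity to add: (90 − 64) = 26 mg/L as CaCO₃ × 344,000 L = 8944 g as CaCO₃.
(b) Equivalents: 8944 g ÷ 50 g/eq = 178.9 eq.
(b) NaHCO₃ supplies 1 eq per mole → 178.9 mol.
(b) Mass: 178.9 mol × 84 g/mol = 15,030 g.

(a) 14.4 kg; (b) 15.0 kg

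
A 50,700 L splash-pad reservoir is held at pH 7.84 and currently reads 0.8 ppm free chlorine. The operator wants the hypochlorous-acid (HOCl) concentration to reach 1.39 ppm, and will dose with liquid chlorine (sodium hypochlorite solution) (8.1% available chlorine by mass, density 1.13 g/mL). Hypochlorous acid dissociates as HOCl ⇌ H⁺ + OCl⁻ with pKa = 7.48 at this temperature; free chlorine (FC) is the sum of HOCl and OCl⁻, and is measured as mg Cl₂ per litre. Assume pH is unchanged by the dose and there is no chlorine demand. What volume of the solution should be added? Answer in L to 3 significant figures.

2.09 L

[OCl⁻]/[HOCl] = 10^(pH − pKa) = 10^(7.84 − 7.48) = 2.291; fraction as HOCl = 1/(1 + 2.291) = 0.3039.
Free chlorine required for 1.39 ppm HOCl: 1.39 / 0.3039 = 4.574 ppm.
FC to add: 4.574 − 0.8 = 3.774 mg/L as Cl₂.
Cl₂ equivalent: 3.774 mg/L × 50,700 L = 191.4 g.
Product at 8.1% available Cl: 191.4 / 0.081 = 2362 g.
Volume: 2362 g ÷ 1.13 g/mL = 2091 mL.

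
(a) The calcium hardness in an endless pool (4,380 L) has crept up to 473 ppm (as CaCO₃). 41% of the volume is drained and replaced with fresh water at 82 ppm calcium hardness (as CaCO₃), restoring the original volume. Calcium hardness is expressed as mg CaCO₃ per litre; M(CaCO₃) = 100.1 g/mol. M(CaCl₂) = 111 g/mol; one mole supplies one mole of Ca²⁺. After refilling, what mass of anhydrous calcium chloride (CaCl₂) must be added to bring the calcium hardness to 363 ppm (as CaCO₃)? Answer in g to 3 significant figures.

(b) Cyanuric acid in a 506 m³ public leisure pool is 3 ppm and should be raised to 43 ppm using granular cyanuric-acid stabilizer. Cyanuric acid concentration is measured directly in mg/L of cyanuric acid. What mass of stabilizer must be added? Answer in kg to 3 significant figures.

(a) 244 g; (b) 20.2 kg

(a) After draining 41% and refilling: 473 × 0.59 + 82 × 0.41 = 312.69 ppm.
(a) Deficit to target: 363 − 312.69 = 50.31 mg/L.
(a) As CaCO₃: 50.31 mg/L × 4,380 L = 220.4 g; ÷ 100.1 = 2.201 mol Ca²⁺.
(a) Mass: 2.201 × 111 = 244.4 g.

(b) Volume: 506 m³ = 506,000 L.
(b) CYA to add: (43 − 3) = 40 mg/L × 506,000 L = 20,240 g cyanuric acid.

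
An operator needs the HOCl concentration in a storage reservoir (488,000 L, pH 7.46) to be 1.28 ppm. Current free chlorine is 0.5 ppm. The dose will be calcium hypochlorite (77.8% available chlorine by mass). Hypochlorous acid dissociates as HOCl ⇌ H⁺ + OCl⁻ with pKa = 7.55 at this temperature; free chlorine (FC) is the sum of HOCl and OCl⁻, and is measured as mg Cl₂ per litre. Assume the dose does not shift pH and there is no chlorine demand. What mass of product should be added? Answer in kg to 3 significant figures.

1.14 kg

[OCl⁻]/[HOCl] = 10^(pH − pKa) = 10^(7.46 − 7.55) = 0.8128; fraction as HOCl = 1/(1 + 0.8128) = 0.5516.
Free chlorine required for 1.28 ppm HOCl: 1.28 / 0.5516 = 2.32 ppm.
FC to add: 2.32 − 0.5 = 1.82 mg/L as Cl₂.
Cl₂ equivalent: 1.82 mg/L × 488,000 L = 888.4 g.
Product at 77.8% available Cl: 888.4 / 0.778 = 1142 g.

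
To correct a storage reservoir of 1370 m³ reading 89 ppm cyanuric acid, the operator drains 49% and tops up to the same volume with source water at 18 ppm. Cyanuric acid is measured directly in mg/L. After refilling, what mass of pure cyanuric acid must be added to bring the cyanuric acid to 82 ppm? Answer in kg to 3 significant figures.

38.1 kg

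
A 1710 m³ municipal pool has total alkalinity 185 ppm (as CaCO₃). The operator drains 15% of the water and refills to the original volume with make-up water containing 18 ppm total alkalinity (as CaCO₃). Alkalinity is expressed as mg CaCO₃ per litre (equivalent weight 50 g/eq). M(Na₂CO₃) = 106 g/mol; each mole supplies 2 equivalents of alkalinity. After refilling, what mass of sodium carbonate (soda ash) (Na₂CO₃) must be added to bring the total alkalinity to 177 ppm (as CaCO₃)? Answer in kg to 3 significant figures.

30.9 kg

Volume: 1710 m³ = 1,710,000 L.
After draining 15% and refilling: 185 × 0.85 + 18 × 0.15 = 159.95 ppm.
Deficit to target: 177 − 159.95 = 17.05 mg/L.
As CaCO₃: 17.05 mg/L × 1,710,000 L = 29,160 g; ÷ 50 g/eq ÷ 2 = 291.6 mol Na₂CO₃.
Mass: 291.6 × 106 = 30,900 g.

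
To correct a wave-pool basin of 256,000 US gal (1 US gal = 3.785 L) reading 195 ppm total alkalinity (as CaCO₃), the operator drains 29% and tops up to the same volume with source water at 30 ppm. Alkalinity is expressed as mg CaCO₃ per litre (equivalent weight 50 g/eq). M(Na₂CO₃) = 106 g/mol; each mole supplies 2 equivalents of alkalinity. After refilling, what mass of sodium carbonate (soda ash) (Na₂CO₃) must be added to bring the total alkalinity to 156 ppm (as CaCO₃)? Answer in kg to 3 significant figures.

9.09 kg

Volume: 256,000 US gal × 3.785 L/gal = 968,960 L.
After draining 29% and refilling: 195 × 0.71 + 30 × 0.29 = 147.15 ppm.
Deficit to target: 156 − 147.15 = 8.85 mg/L.
As CaCO₃: 8.85 mg/L × 968,960 L = 8575 g; ÷ 50 g/eq ÷ 2 = 85.75 mol Na₂CO₃.
Mass: 85.75 × 106 = 9090 g.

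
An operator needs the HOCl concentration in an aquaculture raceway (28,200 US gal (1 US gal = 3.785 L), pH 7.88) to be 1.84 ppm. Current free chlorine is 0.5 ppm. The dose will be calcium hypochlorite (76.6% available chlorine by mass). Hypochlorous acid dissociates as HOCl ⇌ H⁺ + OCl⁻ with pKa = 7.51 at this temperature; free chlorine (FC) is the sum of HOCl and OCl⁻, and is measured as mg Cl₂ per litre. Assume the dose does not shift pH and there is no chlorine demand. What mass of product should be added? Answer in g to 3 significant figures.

788 g

Volume: 28,200 US gal × 3.785 L/gal = 106,737 L.
[OCl⁻]/[HOCl] = 10^(pH − pKa) = 10^(7.88 − 7.51) = 2.344; fraction as HOCl = 1/(1 + 2.344) = 0.299.
Free chlorine required for 1.84 ppm HOCl: 1.84 / 0.299 = 6.153 ppm.
FC to add: 6.153 − 0.5 = 5.653 mg/L as Cl₂.
Cl₂ equivalent: 5.653 mg/L × 106,737 L = 603.4 g.
Product at 76.6% available Cl: 603.4 / 0.766 = 787.8 g.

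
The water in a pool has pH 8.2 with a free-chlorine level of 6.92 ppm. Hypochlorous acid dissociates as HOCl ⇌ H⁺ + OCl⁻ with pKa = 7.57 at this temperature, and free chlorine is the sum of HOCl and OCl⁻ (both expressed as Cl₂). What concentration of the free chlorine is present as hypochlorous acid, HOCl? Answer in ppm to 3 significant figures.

[OCl⁻]/[HOCl] = 10^(pH − pKa) = 10^(8.2 − 7.57) = 10^0.63 = 4.266.
Fraction as HOCl = 1 / (1 + 4.266) = 0.1899.
HOCl = 0.1899 × 6.92 ppm = 1.314 ppm.

1.31 ppm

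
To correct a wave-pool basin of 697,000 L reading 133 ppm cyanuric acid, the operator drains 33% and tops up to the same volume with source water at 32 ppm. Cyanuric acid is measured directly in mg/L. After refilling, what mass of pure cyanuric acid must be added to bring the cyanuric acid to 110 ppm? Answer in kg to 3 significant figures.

7.20 kg

After draining 33% and refilling: 133 × 0.67 + 32 × 0.33 = 99.67 ppm.
Deficit to target: 110 − 99.67 = 10.33 mg/L.
Mass: 10.33 mg/L × 697,000 L = 7200 g cyanuric acid.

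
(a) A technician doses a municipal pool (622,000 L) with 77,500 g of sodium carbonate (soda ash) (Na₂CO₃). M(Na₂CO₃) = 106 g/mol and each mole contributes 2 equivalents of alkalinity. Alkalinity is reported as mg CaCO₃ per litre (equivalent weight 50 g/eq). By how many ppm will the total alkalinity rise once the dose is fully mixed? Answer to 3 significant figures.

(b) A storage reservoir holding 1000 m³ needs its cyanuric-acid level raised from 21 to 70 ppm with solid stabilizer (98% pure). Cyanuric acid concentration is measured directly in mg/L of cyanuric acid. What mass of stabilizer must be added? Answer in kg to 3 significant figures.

(a) 118 ppm; (b) 50.0 kg

(a) Moles of Na₂CO₃: 77,500 g ÷ 106 g/mol = 731.1 mol → 1462 eq of alkalinity.
(a) As CaCO₃: 1462 eq × 50 g/eq = 73,110 g.
(a) Rise: 73,110 g / 622,000 L × 1000 = 117.5 mg/L.

(b) Volume: 1000 m³ = 1,000,000 L.
(b) CYA to add: (70 − 21) = 49 mg/L × 1,000,000 L = 49,000 g cyanuric acid.
(b) At 98% purity: 49,000 / 0.98 = 50,000 g product.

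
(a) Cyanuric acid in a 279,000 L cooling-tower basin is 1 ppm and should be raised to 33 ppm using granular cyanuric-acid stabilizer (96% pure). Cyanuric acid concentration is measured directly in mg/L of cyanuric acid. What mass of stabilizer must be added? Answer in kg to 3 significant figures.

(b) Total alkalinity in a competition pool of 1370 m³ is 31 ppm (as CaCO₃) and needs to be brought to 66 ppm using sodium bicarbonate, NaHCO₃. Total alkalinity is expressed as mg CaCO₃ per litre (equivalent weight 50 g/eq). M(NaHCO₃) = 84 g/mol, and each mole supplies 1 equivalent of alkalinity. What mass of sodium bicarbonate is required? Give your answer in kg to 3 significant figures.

(a) 9.30 kg; (b) 80.6 kg

(a) CYA to add: (33 − 1) = 32 mg/L × 279,000 L = 8928 g cyanuric acid.
(a) At 96% purity: 8928 / 0.96 = 9300 g product.

(b) Volume: 1370 m³ = 1,370,000 L.
(b) Alkalinity to add: (66 − 31) = 35 mg/L as CaCO₃ × 1,370,000 L = 47,950 g as CaCO₃.
(b) Equivalents: 47,950 g ÷ 50 g/eq = 959 eq.
(b) NaHCO₃ supplies 1 eq per mole → 959 mol.
(b) Mass: 959 mol × 84 g/mol = 80,560 g.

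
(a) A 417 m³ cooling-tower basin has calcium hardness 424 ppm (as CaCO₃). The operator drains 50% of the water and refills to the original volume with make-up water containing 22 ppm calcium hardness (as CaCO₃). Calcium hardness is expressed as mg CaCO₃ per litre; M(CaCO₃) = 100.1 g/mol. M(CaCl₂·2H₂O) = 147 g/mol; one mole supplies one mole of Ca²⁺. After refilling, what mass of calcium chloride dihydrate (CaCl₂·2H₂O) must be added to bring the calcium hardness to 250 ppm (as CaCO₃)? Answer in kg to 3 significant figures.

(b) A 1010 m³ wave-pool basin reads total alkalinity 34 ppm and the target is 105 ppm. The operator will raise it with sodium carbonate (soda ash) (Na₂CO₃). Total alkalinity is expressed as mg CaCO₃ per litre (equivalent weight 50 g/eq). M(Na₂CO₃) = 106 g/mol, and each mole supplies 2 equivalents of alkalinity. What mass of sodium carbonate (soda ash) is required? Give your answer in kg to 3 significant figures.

(a) Volume: 417 m³ = 417,000 L.
(a) After draining 50% and refilling: 424 × 0.50 + 22 × 0.50 = 223 ppm.
(a) Deficit to target: 250 − 223 = 27 mg/L.
(a) As CaCO₃: 27 mg/L × 417,000 L = 11,260 g; ÷ 100.1 = 112.5 mol Ca²⁺.
(a) Mass: 112.5 × 147 = 16,530 g.

(b) Volume: 1010 m³ = 1,010,000 L.
(b) Alkalinity to add: (105 − 34) = 71 mg/L as CaCO₃ × 1,010,000 L = 71,710 g as CaCO₃.
(b) Equivalents: 71,710 g ÷ 50 g/eq = 1434 eq.
(b) Each mole of Na₂CO₃ supplies 2 eq, so 1434 / 2 = 717.1 mol.
(b) Mass: 717.1 mol × 106 g/mol = 76,010 g.

(a) 16.5 kg; (b) 76.0 kg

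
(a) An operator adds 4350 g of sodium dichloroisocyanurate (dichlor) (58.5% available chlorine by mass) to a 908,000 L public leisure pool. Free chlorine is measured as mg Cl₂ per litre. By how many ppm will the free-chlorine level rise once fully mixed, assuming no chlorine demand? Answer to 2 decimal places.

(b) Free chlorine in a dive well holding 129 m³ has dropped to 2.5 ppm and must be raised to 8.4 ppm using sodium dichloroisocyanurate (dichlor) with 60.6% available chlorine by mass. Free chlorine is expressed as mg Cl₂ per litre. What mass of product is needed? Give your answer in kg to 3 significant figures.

(a) 2.80 ppm; (b) 1.26 kg

(a) Available chlorine delivered: 4350 g × 0.585 = 2545 g as Cl₂.
(a) Concentration rise: 2545 g / 908,000 L = 2.803 mg/L = 2.80 ppm.

(b) Volume: 129 m³ = 129,000 L.
(b) Chlorine deficit: 8.4 − 2.5 = 5.9 ppm = 5.9 mg/L as Cl₂.
(b) Cl₂ equivalent needed: 5.9 mg/L × 129,000 L = 761,100 mg = 761.1 g.
(b) Product at 60.6% available chlorine: 761.1 / 0.606 = 1256 g.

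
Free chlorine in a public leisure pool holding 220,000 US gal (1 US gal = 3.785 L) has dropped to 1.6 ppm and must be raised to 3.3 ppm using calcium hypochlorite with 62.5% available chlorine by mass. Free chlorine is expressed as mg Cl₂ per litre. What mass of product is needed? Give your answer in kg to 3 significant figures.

2.26 kg

Volume: 220,000 US gal × 3.785 L/gal = 832,700 L.
Chlorine deficit: 3.3 − 1.6 = 1.7 ppm = 1.7 mg/L as Cl₂.
Cl₂ equivalent needed: 1.7 mg/L × 832,700 L = 1,416,000 mg = 1416 g.
Product at 62.5% available chlorine: 1416 / 0.625 = 2265 g.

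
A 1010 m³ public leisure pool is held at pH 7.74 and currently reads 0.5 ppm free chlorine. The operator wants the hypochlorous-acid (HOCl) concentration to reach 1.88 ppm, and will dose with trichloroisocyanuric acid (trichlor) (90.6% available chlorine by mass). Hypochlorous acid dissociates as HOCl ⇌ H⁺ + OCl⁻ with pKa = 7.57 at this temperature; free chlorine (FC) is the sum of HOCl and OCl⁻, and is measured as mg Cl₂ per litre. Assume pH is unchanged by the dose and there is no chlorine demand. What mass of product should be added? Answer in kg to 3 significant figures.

4.64 kg

Volume: 1010 m³ = 1,010,000 L.
[OCl⁻]/[HOCl] = 10^(pH − pKa) = 10^(7.74 − 7.57) = 1.479; fraction as HOCl = 1/(1 + 1.479) = 0.4034.
Free chlorine required for 1.88 ppm HOCl: 1.88 / 0.4034 = 4.661 ppm.
FC to add: 4.661 − 0.5 = 4.161 mg/L as Cl₂.
Cl₂ equivalent: 4.161 mg/L × 1,010,000 L = 4202 g.
Product at 90.6% available Cl: 4202 / 0.906 = 4638 g.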